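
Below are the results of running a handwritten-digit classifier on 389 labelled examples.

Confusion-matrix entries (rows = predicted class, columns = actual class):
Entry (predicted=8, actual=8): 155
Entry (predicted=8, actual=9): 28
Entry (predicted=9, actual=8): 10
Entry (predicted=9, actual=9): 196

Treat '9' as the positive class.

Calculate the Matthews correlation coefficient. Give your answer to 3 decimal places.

MCC = (TP·TN − FP·FN) / √((TP+FP)(TP+FN)(TN+FP)(TN+FN))
Numerator = 196·155 − 10·28 = 30100
Denominator = √(206·224·165·183) = √1393318080 = 37327.1762
MCC = 30100 / 37327.1762 = 0.806

0.806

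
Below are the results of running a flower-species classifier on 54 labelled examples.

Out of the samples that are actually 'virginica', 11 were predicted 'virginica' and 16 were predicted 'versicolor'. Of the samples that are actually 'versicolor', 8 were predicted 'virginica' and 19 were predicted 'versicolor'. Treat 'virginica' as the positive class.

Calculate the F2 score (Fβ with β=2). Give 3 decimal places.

0.433

Fβ = (1+β²)·TP / ((1+β²)·TP + β²·FN + FP), with β²=4
= 5·11 / (5·11 + 4·16 + 8) = 0.433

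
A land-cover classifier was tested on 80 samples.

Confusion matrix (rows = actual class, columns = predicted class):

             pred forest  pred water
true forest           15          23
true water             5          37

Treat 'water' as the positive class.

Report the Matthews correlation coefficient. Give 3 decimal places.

MCC = (TP·TN − FP·FN) / √((TP+FP)(TP+FN)(TN+FP)(TN+FN))
Numerator = 37·15 − 23·5 = 440
Denominator = √(60·42·38·20) = √1915200 = 1383.9075
MCC = 440 / 1383.9075 = 0.318

0.318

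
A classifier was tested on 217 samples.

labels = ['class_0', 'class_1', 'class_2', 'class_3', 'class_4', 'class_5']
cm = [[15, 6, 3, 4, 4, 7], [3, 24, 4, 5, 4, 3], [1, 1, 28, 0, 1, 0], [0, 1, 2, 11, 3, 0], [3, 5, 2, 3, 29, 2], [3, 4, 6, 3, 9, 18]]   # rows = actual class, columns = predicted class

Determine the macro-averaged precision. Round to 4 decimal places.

0.5684

Per-class precision (TP/(TP+FP)):
  class_0: TP=15, FP=3+1+0+3+3=10 → 15/25 = 0.60000
  class_1: TP=24, FP=6+1+1+5+4=17 → 24/41 = 0.58537
  class_2: TP=28, FP=3+4+2+2+6=17 → 28/45 = 0.62222
  class_3: TP=11, FP=4+5+0+3+3=15 → 11/26 = 0.42308
  class_4: TP=29, FP=4+4+1+3+9=21 → 29/50 = 0.58000
  class_5: TP=18, FP=7+3+0+0+2=12 → 18/30 = 0.60000
Macro-precision = mean = (0.60000 + 0.58537 + 0.62222 + 0.42308 + 0.58000 + 0.60000) / 6 = 0.5684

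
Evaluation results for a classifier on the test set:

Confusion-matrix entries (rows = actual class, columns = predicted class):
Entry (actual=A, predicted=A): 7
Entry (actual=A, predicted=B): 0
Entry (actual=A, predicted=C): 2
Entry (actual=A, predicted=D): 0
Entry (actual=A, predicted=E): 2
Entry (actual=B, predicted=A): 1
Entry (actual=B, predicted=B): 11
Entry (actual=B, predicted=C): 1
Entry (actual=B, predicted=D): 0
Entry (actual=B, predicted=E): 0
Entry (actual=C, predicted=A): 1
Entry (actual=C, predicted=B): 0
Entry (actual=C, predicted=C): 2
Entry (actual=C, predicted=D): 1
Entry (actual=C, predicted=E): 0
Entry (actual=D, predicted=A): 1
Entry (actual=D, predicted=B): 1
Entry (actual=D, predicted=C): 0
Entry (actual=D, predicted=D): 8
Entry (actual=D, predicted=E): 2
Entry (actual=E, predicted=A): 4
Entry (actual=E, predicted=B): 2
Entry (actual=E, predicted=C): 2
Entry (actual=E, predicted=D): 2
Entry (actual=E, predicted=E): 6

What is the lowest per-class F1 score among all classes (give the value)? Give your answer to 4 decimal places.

Per-class F1 score (2·TP/(2·TP+FP+FN)):
  A: TP=7, FP=1+1+1+4=7, FN=0+2+0+2=4 → 14/25 = 0.56000
  B: TP=11, FP=0+0+1+2=3, FN=1+1+0+0=2 → 22/27 = 0.81481
  C: TP=2, FP=2+1+0+2=5, FN=1+0+1+0=2 → 4/11 = 0.36364
  D: TP=8, FP=0+0+1+2=3, FN=1+1+0+2=4 → 16/23 = 0.69565
  E: TP=6, FP=2+0+0+2=4, FN=4+2+2+2=10 → 12/26 = 0.46154
Lowest is class 'C' with F1 score = 0.3636.

0.3636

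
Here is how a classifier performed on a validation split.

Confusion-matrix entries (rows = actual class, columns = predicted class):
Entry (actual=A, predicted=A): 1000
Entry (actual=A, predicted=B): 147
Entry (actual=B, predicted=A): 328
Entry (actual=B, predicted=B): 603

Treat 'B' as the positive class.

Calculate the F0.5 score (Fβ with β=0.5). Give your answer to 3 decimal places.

Fβ = (1+β²)·TP / ((1+β²)·TP + β²·FN + FP), with β²=1/4
= 1.25·603 / (1.25·603 + 0.25·328 + 147) = 0.767

0.767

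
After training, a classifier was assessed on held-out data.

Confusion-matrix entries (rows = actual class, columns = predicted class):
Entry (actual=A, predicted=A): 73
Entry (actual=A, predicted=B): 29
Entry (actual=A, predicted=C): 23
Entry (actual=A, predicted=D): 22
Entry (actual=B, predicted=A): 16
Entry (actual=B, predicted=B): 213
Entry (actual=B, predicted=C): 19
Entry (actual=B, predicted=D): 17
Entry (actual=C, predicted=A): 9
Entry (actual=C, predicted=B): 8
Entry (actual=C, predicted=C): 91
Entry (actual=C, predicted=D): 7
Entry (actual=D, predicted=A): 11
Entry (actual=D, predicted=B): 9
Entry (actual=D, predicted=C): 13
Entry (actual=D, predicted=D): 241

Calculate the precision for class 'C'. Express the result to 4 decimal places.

Take TP from the diagonal, FP from the rest of the 'C' prediction marginal, FN from the rest of the 'C' actual marginal.
precision = TP/(TP+FP).
C: TP=91, FP=23+19+13=55 → 91/146 = 0.62329

0.6233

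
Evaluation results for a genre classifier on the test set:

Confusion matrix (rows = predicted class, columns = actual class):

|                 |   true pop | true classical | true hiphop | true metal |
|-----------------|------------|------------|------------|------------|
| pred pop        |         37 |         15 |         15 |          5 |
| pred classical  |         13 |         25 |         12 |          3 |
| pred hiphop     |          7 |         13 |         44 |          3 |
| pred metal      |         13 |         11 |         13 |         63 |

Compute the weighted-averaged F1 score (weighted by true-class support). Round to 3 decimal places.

0.570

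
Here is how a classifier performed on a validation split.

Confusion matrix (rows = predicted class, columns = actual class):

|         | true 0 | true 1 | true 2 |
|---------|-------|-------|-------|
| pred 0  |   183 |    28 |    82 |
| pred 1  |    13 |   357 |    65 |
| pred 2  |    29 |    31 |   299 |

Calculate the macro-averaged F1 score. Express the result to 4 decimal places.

Per-class F1 score (2·TP/(2·TP+FP+FN)):
  0: TP=183, FP=28+82=110, FN=13+29=42 → 366/518 = 0.70656
  1: TP=357, FP=13+65=78, FN=28+31=59 → 714/851 = 0.83901
  2: TP=299, FP=29+31=60, FN=82+65=147 → 598/805 = 0.74286
Macro-F1 score = mean = (0.70656 + 0.83901 + 0.74286) / 3 = 0.7628

0.7628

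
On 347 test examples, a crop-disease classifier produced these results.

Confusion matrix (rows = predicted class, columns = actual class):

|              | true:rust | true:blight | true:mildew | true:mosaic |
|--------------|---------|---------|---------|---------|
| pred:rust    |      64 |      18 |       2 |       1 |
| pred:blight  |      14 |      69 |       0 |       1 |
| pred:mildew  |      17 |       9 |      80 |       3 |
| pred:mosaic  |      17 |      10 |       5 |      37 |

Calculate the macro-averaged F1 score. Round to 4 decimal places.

0.7148

Per-class F1 score (2·TP/(2·TP+FP+FN)):
  rust: TP=64, FP=18+2+1=21, FN=14+17+17=48 → 128/197 = 0.64975
  blight: TP=69, FP=14+0+1=15, FN=18+9+10=37 → 138/190 = 0.72632
  mildew: TP=80, FP=17+9+3=29, FN=2+0+5=7 → 160/196 = 0.81633
  mosaic: TP=37, FP=17+10+5=32, FN=1+1+3=5 → 74/111 = 0.66667
Macro-F1 score = mean = (0.64975 + 0.72632 + 0.81633 + 0.66667) / 4 = 0.7148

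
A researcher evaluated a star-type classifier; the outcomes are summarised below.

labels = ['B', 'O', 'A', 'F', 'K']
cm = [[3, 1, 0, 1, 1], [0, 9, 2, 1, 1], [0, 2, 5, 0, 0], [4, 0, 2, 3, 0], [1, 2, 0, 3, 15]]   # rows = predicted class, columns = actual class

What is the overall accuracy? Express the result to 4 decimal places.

Accuracy = trace / total = (3+9+5+3+15=35) / 56 = 35/56 = 0.6250

0.6250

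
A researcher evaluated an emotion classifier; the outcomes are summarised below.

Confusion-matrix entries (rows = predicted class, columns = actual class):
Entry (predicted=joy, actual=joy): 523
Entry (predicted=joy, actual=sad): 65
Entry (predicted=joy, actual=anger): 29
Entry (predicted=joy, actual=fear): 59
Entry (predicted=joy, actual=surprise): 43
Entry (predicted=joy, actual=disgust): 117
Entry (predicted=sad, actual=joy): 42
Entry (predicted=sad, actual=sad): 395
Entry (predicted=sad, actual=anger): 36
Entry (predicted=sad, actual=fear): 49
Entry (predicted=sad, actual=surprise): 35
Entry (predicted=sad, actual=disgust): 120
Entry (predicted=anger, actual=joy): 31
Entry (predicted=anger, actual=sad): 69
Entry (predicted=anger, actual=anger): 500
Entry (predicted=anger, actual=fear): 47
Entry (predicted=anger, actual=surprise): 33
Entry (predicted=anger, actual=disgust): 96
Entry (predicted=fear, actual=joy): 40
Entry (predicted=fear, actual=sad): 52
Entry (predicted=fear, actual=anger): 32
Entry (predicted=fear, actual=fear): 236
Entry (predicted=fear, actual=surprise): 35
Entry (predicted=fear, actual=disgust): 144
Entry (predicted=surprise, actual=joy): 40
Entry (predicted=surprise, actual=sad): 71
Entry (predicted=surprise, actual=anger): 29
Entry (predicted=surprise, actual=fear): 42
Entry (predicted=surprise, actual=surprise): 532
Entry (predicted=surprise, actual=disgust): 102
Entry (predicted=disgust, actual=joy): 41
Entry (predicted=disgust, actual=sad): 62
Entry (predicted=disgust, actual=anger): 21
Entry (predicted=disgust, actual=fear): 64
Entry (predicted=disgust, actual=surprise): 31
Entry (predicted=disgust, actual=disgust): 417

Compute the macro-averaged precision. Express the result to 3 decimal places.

0.600

Per-class precision (TP/(TP+FP)):
  joy: TP=523, FP=65+29+59+43+117=313 → 523/836 = 0.6256
  sad: TP=395, FP=42+36+49+35+120=282 → 395/677 = 0.5835
  anger: TP=500, FP=31+69+47+33+96=276 → 500/776 = 0.6443
  fear: TP=236, FP=40+52+32+35+144=303 → 236/539 = 0.4378
  surprise: TP=532, FP=40+71+29+42+102=284 → 532/816 = 0.6520
  disgust: TP=417, FP=41+62+21+64+31=219 → 417/636 = 0.6557
Macro-precision = mean = (0.6256 + 0.5835 + 0.6443 + 0.4378 + 0.6520 + 0.6557) / 6 = 0.600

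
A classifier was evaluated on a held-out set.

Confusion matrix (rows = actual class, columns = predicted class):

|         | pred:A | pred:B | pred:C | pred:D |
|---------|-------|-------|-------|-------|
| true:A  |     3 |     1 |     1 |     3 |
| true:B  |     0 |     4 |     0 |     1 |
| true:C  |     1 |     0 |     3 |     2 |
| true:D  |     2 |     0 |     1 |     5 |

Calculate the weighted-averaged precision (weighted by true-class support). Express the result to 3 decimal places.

Per-class precision (TP/(TP+FP)):
  A: TP=3, FP=0+1+2=3 → 3/6 = 0.5000
  B: TP=4, FP=1+0+0=1 → 4/5 = 0.8000
  C: TP=3, FP=1+0+1=2 → 3/5 = 0.6000
  D: TP=5, FP=3+1+2=6 → 5/11 = 0.4545
Weighted-precision = Σ (supportᵢ/N)·precisionᵢ with N=27: (8/27)·0.5000 + (5/27)·0.8000 + (6/27)·0.6000 + (8/27)·0.4545 = 0.564

0.564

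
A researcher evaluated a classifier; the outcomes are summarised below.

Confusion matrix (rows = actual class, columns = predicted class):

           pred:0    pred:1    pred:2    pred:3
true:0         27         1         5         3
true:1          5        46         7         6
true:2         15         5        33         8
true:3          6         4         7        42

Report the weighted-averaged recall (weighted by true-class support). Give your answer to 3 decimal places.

0.673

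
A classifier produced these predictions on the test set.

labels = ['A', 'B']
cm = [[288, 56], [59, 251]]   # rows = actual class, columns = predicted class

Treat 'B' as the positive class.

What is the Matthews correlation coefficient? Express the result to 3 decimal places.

0.647

MCC = (TP·TN − FP·FN) / √((TP+FP)(TP+FN)(TN+FP)(TN+FN))
Numerator = 251·288 − 56·59 = 68984
Denominator = √(307·310·344·347) = √11360252560 = 106584.4856
MCC = 68984 / 106584.4856 = 0.647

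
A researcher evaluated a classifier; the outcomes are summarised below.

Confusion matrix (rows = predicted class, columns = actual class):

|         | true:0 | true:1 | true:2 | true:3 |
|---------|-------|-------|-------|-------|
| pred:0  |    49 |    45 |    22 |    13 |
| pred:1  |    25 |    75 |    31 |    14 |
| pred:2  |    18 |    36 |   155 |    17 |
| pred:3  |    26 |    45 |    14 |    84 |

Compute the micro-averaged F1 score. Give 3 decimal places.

Micro-averaging pools counts across classes: ΣTP=363, ΣFP=306, ΣFN=306.
Micro-F1 score = 2·TP/(2·TP+FP+FN) on pooled counts = 0.543 (equals overall accuracy in single-label multiclass).

0.543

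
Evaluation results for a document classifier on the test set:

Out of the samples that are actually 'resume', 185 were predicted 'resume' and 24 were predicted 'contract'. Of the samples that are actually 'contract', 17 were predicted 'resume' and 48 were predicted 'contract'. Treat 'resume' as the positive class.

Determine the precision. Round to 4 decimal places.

Precision = TP/(TP+FP) = 185/(185+17) = 185/202 = 0.9158

0.9158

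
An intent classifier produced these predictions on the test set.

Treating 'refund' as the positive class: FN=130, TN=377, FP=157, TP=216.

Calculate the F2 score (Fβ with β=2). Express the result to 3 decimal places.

Fβ = (1+β²)·TP / ((1+β²)·TP + β²·FN + FP), with β²=4
= 5·216 / (5·216 + 4·130 + 157) = 0.615

0.615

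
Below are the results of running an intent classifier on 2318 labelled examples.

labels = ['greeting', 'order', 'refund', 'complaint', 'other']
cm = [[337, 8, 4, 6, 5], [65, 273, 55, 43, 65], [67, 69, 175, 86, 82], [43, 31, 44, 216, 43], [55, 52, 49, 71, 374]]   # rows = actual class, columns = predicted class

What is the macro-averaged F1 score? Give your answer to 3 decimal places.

Per-class F1 score (2·TP/(2·TP+FP+FN)):
  greeting: TP=337, FP=65+67+43+55=230, FN=8+4+6+5=23 → 674/927 = 0.7271
  order: TP=273, FP=8+69+31+52=160, FN=65+55+43+65=228 → 546/934 = 0.5846
  refund: TP=175, FP=4+55+44+49=152, FN=67+69+86+82=304 → 350/806 = 0.4342
  complaint: TP=216, FP=6+43+86+71=206, FN=43+31+44+43=161 → 432/799 = 0.5407
  other: TP=374, FP=5+65+82+43=195, FN=55+52+49+71=227 → 748/1170 = 0.6393
Macro-F1 score = mean = (0.7271 + 0.5846 + 0.4342 + 0.5407 + 0.6393) / 5 = 0.585

0.585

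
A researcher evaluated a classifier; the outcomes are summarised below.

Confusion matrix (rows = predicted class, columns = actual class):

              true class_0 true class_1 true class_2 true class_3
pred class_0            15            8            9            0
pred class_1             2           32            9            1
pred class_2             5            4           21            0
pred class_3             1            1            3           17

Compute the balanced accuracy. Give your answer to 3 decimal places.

Balanced accuracy = mean of per-class recall.
  class_0: recall = 15/23 = 0.6522
  class_1: recall = 32/45 = 0.7111
  class_2: recall = 21/42 = 0.5000
  class_3: recall = 17/18 = 0.9444
Mean = (0.6522 + 0.7111 + 0.5000 + 0.9444) / 4 = 0.702

0.702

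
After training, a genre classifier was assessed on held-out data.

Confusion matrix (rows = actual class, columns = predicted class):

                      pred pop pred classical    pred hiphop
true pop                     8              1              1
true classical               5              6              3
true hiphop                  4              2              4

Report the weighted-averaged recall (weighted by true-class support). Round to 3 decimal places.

0.529

Per-class recall (TP/(TP+FN)):
  pop: TP=8, FN=1+1=2 → 8/10 = 0.8000
  classical: TP=6, FN=5+3=8 → 6/14 = 0.4286
  hiphop: TP=4, FN=4+2=6 → 4/10 = 0.4000
Weighted-recall = Σ (supportᵢ/N)·recallᵢ with N=34: (10/34)·0.8000 + (14/34)·0.4286 + (10/34)·0.4000 = 0.529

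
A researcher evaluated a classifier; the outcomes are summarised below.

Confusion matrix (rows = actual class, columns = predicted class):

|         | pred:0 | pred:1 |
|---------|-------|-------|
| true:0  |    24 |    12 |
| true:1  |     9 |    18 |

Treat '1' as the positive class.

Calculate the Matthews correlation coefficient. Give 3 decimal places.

0.330

MCC = (TP·TN − FP·FN) / √((TP+FP)(TP+FN)(TN+FP)(TN+FN))
Numerator = 18·24 − 12·9 = 324
Denominator = √(30·27·36·33) = √962280 = 980.9587
MCC = 324 / 980.9587 = 0.330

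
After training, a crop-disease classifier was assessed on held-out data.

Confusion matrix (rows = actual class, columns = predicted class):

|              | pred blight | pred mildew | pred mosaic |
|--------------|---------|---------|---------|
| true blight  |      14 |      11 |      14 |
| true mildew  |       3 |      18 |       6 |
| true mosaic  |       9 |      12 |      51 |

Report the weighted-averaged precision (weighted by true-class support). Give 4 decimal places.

0.6128

Per-class precision (TP/(TP+FP)):
  blight: TP=14, FP=3+9=12 → 14/26 = 0.53846
  mildew: TP=18, FP=11+12=23 → 18/41 = 0.43902
  mosaic: TP=51, FP=14+6=20 → 51/71 = 0.71831
Weighted-precision = Σ (supportᵢ/N)·precisionᵢ with N=138: (39/138)·0.53846 + (27/138)·0.43902 + (72/138)·0.71831 = 0.6128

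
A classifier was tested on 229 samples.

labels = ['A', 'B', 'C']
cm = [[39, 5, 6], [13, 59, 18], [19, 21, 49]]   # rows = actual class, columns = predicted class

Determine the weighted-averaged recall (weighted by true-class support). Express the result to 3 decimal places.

Per-class recall (TP/(TP+FN)):
  A: TP=39, FN=5+6=11 → 39/50 = 0.7800
  B: TP=59, FN=13+18=31 → 59/90 = 0.6556
  C: TP=49, FN=19+21=40 → 49/89 = 0.5506
Weighted-recall = Σ (supportᵢ/N)·recallᵢ with N=229: (50/229)·0.7800 + (90/229)·0.6556 + (89/229)·0.5506 = 0.642

0.642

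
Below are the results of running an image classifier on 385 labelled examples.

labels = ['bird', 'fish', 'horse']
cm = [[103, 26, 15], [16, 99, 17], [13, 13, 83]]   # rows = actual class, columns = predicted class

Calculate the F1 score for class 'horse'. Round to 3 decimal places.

0.741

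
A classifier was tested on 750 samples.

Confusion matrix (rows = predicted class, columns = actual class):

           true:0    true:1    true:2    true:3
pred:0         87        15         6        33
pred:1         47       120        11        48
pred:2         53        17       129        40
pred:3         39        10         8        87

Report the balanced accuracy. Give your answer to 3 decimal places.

Balanced accuracy = mean of per-class recall.
  0: recall = 87/226 = 0.3850
  1: recall = 120/162 = 0.7407
  2: recall = 129/154 = 0.8377
  3: recall = 87/208 = 0.4183
Mean = (0.3850 + 0.7407 + 0.8377 + 0.4183) / 4 = 0.595

0.595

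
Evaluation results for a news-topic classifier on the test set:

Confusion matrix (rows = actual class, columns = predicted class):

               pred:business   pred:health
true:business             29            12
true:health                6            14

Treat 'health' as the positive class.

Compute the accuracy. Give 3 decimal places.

Accuracy = (TP+TN)/N = (14+29)/61 = 0.705

0.705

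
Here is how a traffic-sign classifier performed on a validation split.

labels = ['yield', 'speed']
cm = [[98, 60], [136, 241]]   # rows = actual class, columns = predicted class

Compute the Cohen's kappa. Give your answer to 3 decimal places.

0.228

Observed agreement pₒ = trace/N = 339/535 = 0.6336
Expected agreement pₑ = Σ (rowᵢ·colᵢ)/N² = (158·234 + 377·301)/535² = 0.5256
κ = (pₒ − pₑ)/(1 − pₑ) = (0.6336 − 0.5256)/(1 − 0.5256) = 0.228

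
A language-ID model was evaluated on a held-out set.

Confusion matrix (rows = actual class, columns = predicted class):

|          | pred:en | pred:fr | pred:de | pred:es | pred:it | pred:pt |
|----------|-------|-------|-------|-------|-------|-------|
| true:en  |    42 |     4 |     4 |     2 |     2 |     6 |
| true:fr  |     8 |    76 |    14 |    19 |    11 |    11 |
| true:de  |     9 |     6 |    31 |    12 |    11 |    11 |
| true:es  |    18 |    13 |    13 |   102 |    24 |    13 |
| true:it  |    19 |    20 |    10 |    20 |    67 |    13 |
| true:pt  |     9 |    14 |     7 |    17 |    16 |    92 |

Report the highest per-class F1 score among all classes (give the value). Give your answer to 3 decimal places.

Per-class F1 score (2·TP/(2·TP+FP+FN)):
  en: TP=42, FP=8+9+18+19+9=63, FN=4+4+2+2+6=18 → 84/165 = 0.5091
  fr: TP=76, FP=4+6+13+20+14=57, FN=8+14+19+11+11=63 → 152/272 = 0.5588
  de: TP=31, FP=4+14+13+10+7=48, FN=9+6+12+11+11=49 → 62/159 = 0.3899
  es: TP=102, FP=2+19+12+20+17=70, FN=18+13+13+24+13=81 → 204/355 = 0.5746
  it: TP=67, FP=2+11+11+24+16=64, FN=19+20+10+20+13=82 → 134/280 = 0.4786
  pt: TP=92, FP=6+11+11+13+13=54, FN=9+14+7+17+16=63 → 184/301 = 0.6113
Highest is class 'pt' with F1 score = 0.611.

0.611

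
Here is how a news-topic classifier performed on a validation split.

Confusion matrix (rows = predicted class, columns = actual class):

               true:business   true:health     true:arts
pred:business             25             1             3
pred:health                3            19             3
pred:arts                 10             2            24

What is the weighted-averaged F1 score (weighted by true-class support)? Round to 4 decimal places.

Per-class F1 score (2·TP/(2·TP+FP+FN)):
  business: TP=25, FP=1+3=4, FN=3+10=13 → 50/67 = 0.74627
  health: TP=19, FP=3+3=6, FN=1+2=3 → 38/47 = 0.80851
  arts: TP=24, FP=10+2=12, FN=3+3=6 → 48/66 = 0.72727
Weighted-F1 score = Σ (supportᵢ/N)·F1 scoreᵢ with N=90: (38/90)·0.74627 + (22/90)·0.80851 + (30/90)·0.72727 = 0.7552

0.7552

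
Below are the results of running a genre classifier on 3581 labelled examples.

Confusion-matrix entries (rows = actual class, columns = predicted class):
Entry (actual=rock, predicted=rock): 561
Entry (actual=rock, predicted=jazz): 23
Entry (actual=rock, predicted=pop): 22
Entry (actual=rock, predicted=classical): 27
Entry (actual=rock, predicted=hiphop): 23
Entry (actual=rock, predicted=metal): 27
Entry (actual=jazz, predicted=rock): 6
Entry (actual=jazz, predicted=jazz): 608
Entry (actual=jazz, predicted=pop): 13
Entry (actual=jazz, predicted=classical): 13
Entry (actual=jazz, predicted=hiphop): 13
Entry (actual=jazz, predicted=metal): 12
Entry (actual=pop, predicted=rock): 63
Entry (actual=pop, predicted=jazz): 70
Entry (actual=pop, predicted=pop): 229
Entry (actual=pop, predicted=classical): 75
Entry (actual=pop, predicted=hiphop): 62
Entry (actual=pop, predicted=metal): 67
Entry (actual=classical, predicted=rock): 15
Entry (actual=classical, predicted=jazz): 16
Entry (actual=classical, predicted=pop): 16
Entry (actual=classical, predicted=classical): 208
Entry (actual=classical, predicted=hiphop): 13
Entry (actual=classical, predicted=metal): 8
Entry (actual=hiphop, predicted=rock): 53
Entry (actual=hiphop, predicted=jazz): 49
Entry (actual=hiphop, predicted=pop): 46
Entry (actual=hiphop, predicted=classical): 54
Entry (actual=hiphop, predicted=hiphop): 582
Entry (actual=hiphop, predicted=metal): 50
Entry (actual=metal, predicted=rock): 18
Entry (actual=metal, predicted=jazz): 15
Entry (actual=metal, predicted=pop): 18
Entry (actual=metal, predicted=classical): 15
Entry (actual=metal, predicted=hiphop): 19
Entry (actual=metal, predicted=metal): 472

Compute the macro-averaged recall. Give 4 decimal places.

Per-class recall (TP/(TP+FN)):
  rock: TP=561, FN=23+22+27+23+27=122 → 561/683 = 0.82138
  jazz: TP=608, FN=6+13+13+13+12=57 → 608/665 = 0.91429
  pop: TP=229, FN=63+70+75+62+67=337 → 229/566 = 0.40459
  classical: TP=208, FN=15+16+16+13+8=68 → 208/276 = 0.75362
  hiphop: TP=582, FN=53+49+46+54+50=252 → 582/834 = 0.69784
  metal: TP=472, FN=18+15+18+15+19=85 → 472/557 = 0.84740
Macro-recall = mean = (0.82138 + 0.91429 + 0.40459 + 0.75362 + 0.69784 + 0.84740) / 6 = 0.7399

0.7399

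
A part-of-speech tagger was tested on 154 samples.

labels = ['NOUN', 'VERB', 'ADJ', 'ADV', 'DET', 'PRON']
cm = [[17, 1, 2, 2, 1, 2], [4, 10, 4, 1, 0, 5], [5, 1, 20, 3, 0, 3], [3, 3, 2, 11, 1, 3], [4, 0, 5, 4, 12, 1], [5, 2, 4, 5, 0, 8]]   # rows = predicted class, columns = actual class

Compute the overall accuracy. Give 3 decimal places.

Accuracy = trace / total = (17+10+20+11+12+8=78) / 154 = 78/154 = 0.506

0.506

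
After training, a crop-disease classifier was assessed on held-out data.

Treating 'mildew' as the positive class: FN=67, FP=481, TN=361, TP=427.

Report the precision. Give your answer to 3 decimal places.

0.470

Precision = TP/(TP+FP) = 427/(427+481) = 427/908 = 0.470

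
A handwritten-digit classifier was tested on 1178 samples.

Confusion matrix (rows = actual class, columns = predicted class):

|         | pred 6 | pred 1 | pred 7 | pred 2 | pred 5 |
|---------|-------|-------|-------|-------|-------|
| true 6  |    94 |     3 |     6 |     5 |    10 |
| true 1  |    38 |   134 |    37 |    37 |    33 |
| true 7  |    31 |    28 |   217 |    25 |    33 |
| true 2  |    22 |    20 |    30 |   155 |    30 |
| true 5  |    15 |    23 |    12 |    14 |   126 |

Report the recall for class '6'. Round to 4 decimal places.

recall = TP/(TP+FN).
6: TP=94, FN=3+6+5+10=24 → 94/118 = 0.79661

0.7966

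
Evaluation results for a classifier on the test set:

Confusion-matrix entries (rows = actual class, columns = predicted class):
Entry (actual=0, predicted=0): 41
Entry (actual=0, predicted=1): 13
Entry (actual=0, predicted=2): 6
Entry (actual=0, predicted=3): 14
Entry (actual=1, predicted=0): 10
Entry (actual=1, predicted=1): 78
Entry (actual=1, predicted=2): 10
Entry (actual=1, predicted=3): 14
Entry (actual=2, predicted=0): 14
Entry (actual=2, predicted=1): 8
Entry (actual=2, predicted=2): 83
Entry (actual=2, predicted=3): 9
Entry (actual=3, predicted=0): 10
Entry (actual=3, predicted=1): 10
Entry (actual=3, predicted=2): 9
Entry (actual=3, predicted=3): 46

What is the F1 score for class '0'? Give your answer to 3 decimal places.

Treat '0' as positive and all other classes as negative.
F1 score = 2·TP/(2·TP+FP+FN).
0: TP=41, FP=10+14+10=34, FN=13+6+14=33 → 82/149 = 0.5503

0.550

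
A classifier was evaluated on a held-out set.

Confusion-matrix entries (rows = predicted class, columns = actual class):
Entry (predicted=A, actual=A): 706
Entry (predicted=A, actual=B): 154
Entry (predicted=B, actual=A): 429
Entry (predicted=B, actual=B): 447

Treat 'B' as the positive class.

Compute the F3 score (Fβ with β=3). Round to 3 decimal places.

0.711

Fβ = (1+β²)·TP / ((1+β²)·TP + β²·FN + FP), with β²=9
= 10·447 / (10·447 + 9·154 + 429) = 0.711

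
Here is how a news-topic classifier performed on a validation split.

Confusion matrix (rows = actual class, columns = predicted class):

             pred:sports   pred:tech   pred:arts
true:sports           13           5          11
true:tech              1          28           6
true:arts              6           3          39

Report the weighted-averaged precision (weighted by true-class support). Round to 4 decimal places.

Per-class precision (TP/(TP+FP)):
  sports: TP=13, FP=1+6=7 → 13/20 = 0.65000
  tech: TP=28, FP=5+3=8 → 28/36 = 0.77778
  arts: TP=39, FP=11+6=17 → 39/56 = 0.69643
Weighted-precision = Σ (supportᵢ/N)·precisionᵢ with N=112: (29/112)·0.65000 + (35/112)·0.77778 + (48/112)·0.69643 = 0.7098

0.7098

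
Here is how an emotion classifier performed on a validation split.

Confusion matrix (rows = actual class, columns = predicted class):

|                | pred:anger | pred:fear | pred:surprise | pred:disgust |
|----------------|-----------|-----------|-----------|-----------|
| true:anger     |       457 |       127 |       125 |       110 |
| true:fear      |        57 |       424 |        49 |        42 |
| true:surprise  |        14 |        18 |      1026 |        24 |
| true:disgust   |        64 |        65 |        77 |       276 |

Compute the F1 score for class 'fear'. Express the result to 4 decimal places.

0.7032

F1 score = 2·TP/(2·TP+FP+FN).
fear: TP=424, FP=127+18+65=210, FN=57+49+42=148 → 848/1206 = 0.70315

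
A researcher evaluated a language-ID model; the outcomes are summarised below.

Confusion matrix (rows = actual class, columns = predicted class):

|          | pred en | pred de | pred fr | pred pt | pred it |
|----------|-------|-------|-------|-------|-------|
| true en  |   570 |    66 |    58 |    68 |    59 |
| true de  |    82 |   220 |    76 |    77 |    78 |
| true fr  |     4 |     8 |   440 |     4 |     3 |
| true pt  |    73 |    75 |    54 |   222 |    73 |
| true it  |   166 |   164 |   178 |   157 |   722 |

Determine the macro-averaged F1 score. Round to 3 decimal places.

0.566

Per-class F1 score (2·TP/(2·TP+FP+FN)):
  en: TP=570, FP=82+4+73+166=325, FN=66+58+68+59=251 → 1140/1716 = 0.6643
  de: TP=220, FP=66+8+75+164=313, FN=82+76+77+78=313 → 440/1066 = 0.4128
  fr: TP=440, FP=58+76+54+178=366, FN=4+8+4+3=19 → 880/1265 = 0.6957
  pt: TP=222, FP=68+77+4+157=306, FN=73+75+54+73=275 → 444/1025 = 0.4332
  it: TP=722, FP=59+78+3+73=213, FN=166+164+178+157=665 → 1444/2322 = 0.6219
Macro-F1 score = mean = (0.6643 + 0.4128 + 0.6957 + 0.4332 + 0.6219) / 5 = 0.566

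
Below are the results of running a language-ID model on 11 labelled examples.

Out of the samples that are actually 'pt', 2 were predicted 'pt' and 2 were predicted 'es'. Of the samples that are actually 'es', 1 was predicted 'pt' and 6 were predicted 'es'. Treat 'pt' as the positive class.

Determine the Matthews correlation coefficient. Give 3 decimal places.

0.386

MCC = (TP·TN − FP·FN) / √((TP+FP)(TP+FN)(TN+FP)(TN+FN))
Numerator = 2·6 − 1·2 = 10
Denominator = √(3·4·7·8) = √672 = 25.9230
MCC = 10 / 25.9230 = 0.386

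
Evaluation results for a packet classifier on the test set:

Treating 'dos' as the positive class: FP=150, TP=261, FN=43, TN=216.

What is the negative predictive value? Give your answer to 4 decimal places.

NPV = TN/(TN+FN) = 216/(216+43) = 0.8340

0.8340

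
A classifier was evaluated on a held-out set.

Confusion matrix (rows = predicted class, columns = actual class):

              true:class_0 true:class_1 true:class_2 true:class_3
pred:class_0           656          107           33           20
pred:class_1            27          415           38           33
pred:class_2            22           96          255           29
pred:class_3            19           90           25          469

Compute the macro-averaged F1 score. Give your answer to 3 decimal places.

0.755

Per-class F1 score (2·TP/(2·TP+FP+FN)):
  class_0: TP=656, FP=107+33+20=160, FN=27+22+19=68 → 1312/1540 = 0.8519
  class_1: TP=415, FP=27+38+33=98, FN=107+96+90=293 → 830/1221 = 0.6798
  class_2: TP=255, FP=22+96+29=147, FN=33+38+25=96 → 510/753 = 0.6773
  class_3: TP=469, FP=19+90+25=134, FN=20+33+29=82 → 938/1154 = 0.8128
Macro-F1 score = mean = (0.8519 + 0.6798 + 0.6773 + 0.8128) / 4 = 0.755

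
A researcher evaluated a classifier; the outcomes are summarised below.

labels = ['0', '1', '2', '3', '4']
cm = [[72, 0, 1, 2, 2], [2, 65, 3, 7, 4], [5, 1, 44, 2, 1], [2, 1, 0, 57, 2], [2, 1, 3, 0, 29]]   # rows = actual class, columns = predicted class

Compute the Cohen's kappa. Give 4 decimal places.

0.8310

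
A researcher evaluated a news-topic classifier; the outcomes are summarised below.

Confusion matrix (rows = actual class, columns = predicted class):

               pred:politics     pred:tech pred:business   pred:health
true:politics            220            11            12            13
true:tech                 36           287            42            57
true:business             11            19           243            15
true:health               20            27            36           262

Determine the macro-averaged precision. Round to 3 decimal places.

0.771

Per-class precision (TP/(TP+FP)):
  politics: TP=220, FP=36+11+20=67 → 220/287 = 0.7666
  tech: TP=287, FP=11+19+27=57 → 287/344 = 0.8343
  business: TP=243, FP=12+42+36=90 → 243/333 = 0.7297
  health: TP=262, FP=13+57+15=85 → 262/347 = 0.7550
Macro-precision = mean = (0.7666 + 0.8343 + 0.7297 + 0.7550) / 4 = 0.771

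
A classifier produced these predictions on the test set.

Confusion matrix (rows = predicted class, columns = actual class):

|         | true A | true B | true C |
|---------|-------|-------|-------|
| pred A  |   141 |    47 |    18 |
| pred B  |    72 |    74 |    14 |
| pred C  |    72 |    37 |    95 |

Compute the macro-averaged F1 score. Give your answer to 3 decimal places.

Per-class F1 score (2·TP/(2·TP+FP+FN)):
  A: TP=141, FP=47+18=65, FN=72+72=144 → 282/491 = 0.5743
  B: TP=74, FP=72+14=86, FN=47+37=84 → 148/318 = 0.4654
  C: TP=95, FP=72+37=109, FN=18+14=32 → 190/331 = 0.5740
Macro-F1 score = mean = (0.5743 + 0.4654 + 0.5740) / 3 = 0.538

0.538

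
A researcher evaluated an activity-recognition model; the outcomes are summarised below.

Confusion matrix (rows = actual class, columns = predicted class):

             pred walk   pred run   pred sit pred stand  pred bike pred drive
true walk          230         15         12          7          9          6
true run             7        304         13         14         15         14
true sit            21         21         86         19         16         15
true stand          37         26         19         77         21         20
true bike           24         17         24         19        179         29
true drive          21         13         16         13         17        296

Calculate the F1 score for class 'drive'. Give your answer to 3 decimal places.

0.783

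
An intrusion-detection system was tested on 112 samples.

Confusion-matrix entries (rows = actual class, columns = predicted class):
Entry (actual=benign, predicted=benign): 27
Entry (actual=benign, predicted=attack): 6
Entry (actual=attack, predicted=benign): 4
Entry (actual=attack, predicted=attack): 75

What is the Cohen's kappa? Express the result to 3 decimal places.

Observed agreement pₒ = trace/N = 102/112 = 0.9107
Expected agreement pₑ = Σ (rowᵢ·colᵢ)/N² = (33·31 + 79·81)/112² = 0.5917
κ = (pₒ − pₑ)/(1 − pₑ) = (0.9107 − 0.5917)/(1 − 0.5917) = 0.781

0.781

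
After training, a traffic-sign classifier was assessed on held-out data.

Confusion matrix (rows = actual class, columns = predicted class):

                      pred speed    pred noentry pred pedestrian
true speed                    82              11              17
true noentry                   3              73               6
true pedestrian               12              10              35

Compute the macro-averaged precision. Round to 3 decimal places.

0.742

Per-class precision (TP/(TP+FP)):
  speed: TP=82, FP=3+12=15 → 82/97 = 0.8454
  noentry: TP=73, FP=11+10=21 → 73/94 = 0.7766
  pedestrian: TP=35, FP=17+6=23 → 35/58 = 0.6034
Macro-precision = mean = (0.8454 + 0.7766 + 0.6034) / 3 = 0.742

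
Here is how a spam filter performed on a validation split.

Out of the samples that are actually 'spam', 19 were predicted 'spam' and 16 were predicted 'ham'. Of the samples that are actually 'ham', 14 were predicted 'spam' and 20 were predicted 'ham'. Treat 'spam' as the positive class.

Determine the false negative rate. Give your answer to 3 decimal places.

0.457

FNR = FN/(FN+TP) = 16/(16+19) = 0.457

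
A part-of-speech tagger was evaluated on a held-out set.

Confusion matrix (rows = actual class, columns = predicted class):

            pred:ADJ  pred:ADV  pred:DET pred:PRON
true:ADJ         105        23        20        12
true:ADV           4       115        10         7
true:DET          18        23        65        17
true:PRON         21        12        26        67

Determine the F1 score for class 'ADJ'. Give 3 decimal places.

0.682

F1 score = 2·TP/(2·TP+FP+FN).
ADJ: TP=105, FP=4+18+21=43, FN=23+20+12=55 → 210/308 = 0.6818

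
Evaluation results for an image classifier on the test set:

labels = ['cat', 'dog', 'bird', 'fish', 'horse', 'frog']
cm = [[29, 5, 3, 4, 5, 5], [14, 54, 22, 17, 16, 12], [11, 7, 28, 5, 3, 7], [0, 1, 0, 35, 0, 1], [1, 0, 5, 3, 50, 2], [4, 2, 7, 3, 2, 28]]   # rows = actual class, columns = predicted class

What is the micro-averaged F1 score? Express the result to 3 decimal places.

Micro-averaging pools counts across classes: ΣTP=224, ΣFP=167, ΣFN=167.
Micro-F1 score = 2·TP/(2·TP+FP+FN) on pooled counts = 0.573 (equals overall accuracy in single-label multiclass).

0.573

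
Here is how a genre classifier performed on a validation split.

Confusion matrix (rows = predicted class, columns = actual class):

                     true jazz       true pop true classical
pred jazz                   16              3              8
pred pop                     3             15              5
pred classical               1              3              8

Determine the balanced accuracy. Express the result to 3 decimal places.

0.632

Balanced accuracy = mean of per-class recall.
  jazz: recall = 16/20 = 0.8000
  pop: recall = 15/21 = 0.7143
  classical: recall = 8/21 = 0.3810
Mean = (0.8000 + 0.7143 + 0.3810) / 3 = 0.632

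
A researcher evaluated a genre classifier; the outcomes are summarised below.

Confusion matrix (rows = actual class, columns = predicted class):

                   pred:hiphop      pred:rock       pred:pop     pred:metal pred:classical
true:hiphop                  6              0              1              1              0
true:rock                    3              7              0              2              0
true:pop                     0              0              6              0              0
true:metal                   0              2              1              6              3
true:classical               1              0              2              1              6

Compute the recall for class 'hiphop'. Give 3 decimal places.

Take TP from the diagonal, FP from the rest of the 'hiphop' prediction marginal, FN from the rest of the 'hiphop' actual marginal.
recall = TP/(TP+FN).
hiphop: TP=6, FN=0+1+1+0=2 → 6/8 = 0.7500

0.750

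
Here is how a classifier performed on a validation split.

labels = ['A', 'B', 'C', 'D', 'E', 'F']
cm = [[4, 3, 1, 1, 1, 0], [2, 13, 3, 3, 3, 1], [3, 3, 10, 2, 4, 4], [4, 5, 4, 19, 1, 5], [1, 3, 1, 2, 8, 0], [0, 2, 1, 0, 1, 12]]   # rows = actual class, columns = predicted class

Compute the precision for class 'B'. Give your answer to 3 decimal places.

0.448

Treat 'B' as positive and all other classes as negative.
precision = TP/(TP+FP).
B: TP=13, FP=3+3+5+3+2=16 → 13/29 = 0.4483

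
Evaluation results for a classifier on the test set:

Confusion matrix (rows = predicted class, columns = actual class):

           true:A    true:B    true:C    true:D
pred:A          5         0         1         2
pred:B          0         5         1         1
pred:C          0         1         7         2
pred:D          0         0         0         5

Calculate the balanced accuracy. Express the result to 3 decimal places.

0.778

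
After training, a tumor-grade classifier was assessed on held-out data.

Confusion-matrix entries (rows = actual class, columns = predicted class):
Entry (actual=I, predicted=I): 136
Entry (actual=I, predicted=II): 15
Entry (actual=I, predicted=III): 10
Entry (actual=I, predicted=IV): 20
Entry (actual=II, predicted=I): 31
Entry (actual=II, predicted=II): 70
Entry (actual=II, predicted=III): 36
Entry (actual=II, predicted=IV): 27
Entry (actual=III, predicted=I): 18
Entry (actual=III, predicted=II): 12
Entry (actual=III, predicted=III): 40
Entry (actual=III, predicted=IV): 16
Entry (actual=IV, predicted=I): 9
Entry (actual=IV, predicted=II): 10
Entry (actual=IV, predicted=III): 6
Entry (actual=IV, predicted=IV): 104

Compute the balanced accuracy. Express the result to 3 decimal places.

Balanced accuracy = mean of per-class recall.
  I: recall = 136/181 = 0.7514
  II: recall = 70/164 = 0.4268
  III: recall = 40/86 = 0.4651
  IV: recall = 104/129 = 0.8062
Mean = (0.7514 + 0.4268 + 0.4651 + 0.8062) / 4 = 0.612

0.612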